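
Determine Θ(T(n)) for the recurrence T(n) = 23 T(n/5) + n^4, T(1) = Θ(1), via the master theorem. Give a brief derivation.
T(n) = Θ(n^4)

log_5 23 ≈ 1.948. f(n) = n^4 dominates n^(log_5 23) since 4 > 1.948, and the regularity condition a·f(n/b) = 23·(n/5)^4 = (23/625)·n^4 ≤ c·f(n) holds with c = 23/625 ≈ 0.0368 < 1. So this is Case 3: T(n) = Θ(f(n)) = Θ(n^4).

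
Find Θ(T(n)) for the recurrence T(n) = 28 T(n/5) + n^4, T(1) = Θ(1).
T(n) = Θ(n^4)

log_5 28 ≈ 2.070. f(n) = n^4 dominates n^(log_5 28) since 4 > 2.070, and the regularity condition a·f(n/b) = 28·(n/5)^4 = (28/625)·n^4 ≤ c·f(n) holds with c = 28/625 ≈ 0.0448 < 1. So this is Case 3: T(n) = Θ(f(n)) = Θ(n^4).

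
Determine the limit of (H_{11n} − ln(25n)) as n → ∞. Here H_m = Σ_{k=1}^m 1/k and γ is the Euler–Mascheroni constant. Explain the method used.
lim = ln(11/25) + γ

By Euler-Maclaurin, H_m = ln m + γ + O(1/m). So
  H_{11n} − ln(25n) = ln(11n) + γ − ln(25n) + O(1/n)
                       = ln(11/25) + γ + O(1/n).
Hence the limit is ln(11/25) + γ.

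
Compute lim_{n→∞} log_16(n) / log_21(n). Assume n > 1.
lim = ln(21) / ln(16) = log_16(21)

Change of base: log_16(n) = ln n / ln 16 and log_21(n) = ln n / ln 21. The ratio is (ln n / ln 16) · (ln 21 / ln n) = ln 21 / ln 16, a constant independent of n. So the limit is ln 21 / ln 16 = log_16(21).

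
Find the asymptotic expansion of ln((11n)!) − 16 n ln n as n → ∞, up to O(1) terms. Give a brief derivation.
ln((11n)!) − 16 n ln n = −5 n ln n + 11(ln 11 − 1) n + (1/2) ln(2π·11n) + O(1/n)

Stirling: ln((11n)!) = 11n ln(11n) − 11n + (1/2) ln(2π·11n) + O(1/n).
Expand 11n ln(11n) = 11n (ln n + ln 11) = 11n ln n + 11n ln 11.
Subtract 16n ln n: leading term is (11 − 16) n ln n = −5 n ln n. The next term is 11n ln 11 − 11n = 11(ln 11 − 1) n. Then the (1/2) ln(2π·11n) correction.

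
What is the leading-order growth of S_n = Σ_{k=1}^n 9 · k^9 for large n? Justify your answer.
S_n ~ 9 · n^10 / 10

By integral comparison (Euler-Maclaurin), Σ_{k=1}^n 9 · k^9 = 9 · ∫_0^n x^9 dx + O(n^9) = 9 · n^10/10 + O(n^9). (Equivalently, Faulhaber's formula gives the same leading term.)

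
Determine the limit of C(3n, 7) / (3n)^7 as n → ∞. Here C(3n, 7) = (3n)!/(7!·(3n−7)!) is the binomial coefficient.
lim = 1/7! = 1/5040

With N = 3n → ∞: C(N, 7) / N^7 = [N(N−1)…(N−6)] / (7! · N^7) = (1/7!) · 1 · (1 − 1/(3n)) · … · (1 − 6/(3n)). Each factor → 1 as N → ∞, so the limit is 1/7! = 1/5040.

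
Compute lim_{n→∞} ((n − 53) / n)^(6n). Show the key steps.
lim = e^(−318)

Rewrite as (1 − 53/n)^(6n). By the standard limit (1 + x/n)^n → e^x, we have (1 − 53/n)^n → e^(−53), and raising to the 6th power gives e^(−318).
More precisely, ln[(1 − 53/n)^(6n)] = 6n · ln(1 − 53/n) = 6n · (-53/n + O(1/n^2)) = -318 + O(1/n) → -318.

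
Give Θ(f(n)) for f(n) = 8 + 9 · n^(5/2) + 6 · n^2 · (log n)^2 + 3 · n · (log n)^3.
f(n) ∈ Θ(n^(5/2))

Compare the terms by growth order. For large n, n^a · (log n)^b dominates n^a' · (log n)^b' iff a > a', or (a = a' and b > b'). Ranking the 4 terms shows the dominant one is 9 · n^(5/2). Hence f(n) ∈ Θ(n^(5/2)).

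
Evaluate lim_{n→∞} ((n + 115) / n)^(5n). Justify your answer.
lim = e^575

Rewrite as (1 + 115/n)^(5n). By the standard limit (1 + x/n)^n → e^x, we have (1 + 115/n)^n → e^115, and raising to the 5th power gives e^575.
More precisely, ln[(1 + 115/n)^(5n)] = 5n · ln(1 + 115/n) = 5n · (115/n + O(1/n^2)) = 575 + O(1/n) → 575.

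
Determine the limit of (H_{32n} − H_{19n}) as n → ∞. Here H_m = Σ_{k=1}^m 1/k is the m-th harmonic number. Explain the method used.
lim = ln(32/19)

Euler-Maclaurin gives H_m = ln m + γ + 1/(2m) + O(1/m^2). The γ and O(1/m) terms cancel in the difference:
  H_{32n} − H_{19n} = ln(32n) − ln(19n) + O(1/n) = ln(32/19) + O(1/n).
Hence the limit is ln(32/19).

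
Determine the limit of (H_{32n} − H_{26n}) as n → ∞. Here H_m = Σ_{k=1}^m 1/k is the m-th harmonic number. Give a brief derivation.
lim = ln(32/26) = ln(16/13)

Euler-Maclaurin gives H_m = ln m + γ + 1/(2m) + O(1/m^2). The γ and O(1/m) terms cancel in the difference:
  H_{32n} − H_{26n} = ln(32n) − ln(26n) + O(1/n) = ln(32/26) + O(1/n).
Hence the limit is ln(32/26) = ln(16/13).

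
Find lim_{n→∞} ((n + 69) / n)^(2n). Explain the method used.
lim = e^138

Rewrite as (1 + 69/n)^(2n). By the standard limit (1 + x/n)^n → e^x, we have (1 + 69/n)^n → e^69, and raising to the 2nd power gives e^138.
More precisely, ln[(1 + 69/n)^(2n)] = 2n · ln(1 + 69/n) = 2n · (69/n + O(1/n^2)) = 138 + O(1/n) → 138.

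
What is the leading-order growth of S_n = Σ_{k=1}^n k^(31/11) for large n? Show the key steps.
S_n ~ (11/42) · n^(42/11)

Integral comparison: Σ_{k=1}^n k^(31/11) = ∫_0^n x^(31/11) dx + O(n^(31/11)). The integral is n^(1 + 31/11) / (1 + 31/11) = n^((31+11)/11) / ((31+11)/11) = (11/42) · n^(42/11).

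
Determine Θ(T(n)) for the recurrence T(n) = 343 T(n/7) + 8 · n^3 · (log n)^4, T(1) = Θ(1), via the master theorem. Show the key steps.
T(n) = Θ(n^3 · (log n)^5)

Here log_7 343 = 3 and f(n) = 8 · n^3 · (log n)^4 = Θ(n^(log_7 343) · (log n)^4). This is the extended Case 2 of the master theorem (f matches the critical exponent up to log factors), giving T(n) = Θ(n^(log_7 343) · (log n)^(4+1)) = Θ(n^3 · (log n)^5).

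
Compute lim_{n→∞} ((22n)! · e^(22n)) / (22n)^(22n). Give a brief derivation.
lim = ∞

Stirling: (22n)! ~ sqrt(2π·22n) · (22n/e)^(22n). Hence
  (22n)! · e^(22n) / (22n)^(22n) ~ sqrt(2π·22n) = sqrt(2π·22) · sqrt(n) → ∞.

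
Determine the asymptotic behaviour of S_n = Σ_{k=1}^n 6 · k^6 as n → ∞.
S_n ~ 6 · n^7 / 7

By integral comparison (Euler-Maclaurin), Σ_{k=1}^n 6 · k^6 = 6 · ∫_0^n x^6 dx + O(n^6) = 6 · n^7/7 + O(n^6). (Equivalently, Faulhaber's formula gives the same leading term.)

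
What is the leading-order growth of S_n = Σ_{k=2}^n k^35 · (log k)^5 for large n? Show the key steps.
S_n ~ n^36 · (log n)^5 / 36

By integral comparison, S_n = ∫_1^n x^35 · (log x)^5 dx + O(n^35 · (log n)^5). For the integral, the leading term of ∫_1^n x^35 (log x)^5 dx is n^36/36 · (log n)^5 (by repeated integration by parts; each step lowers the log-exponent and produces a relatively O(1/log n) correction). Hence S_n ~ n^36 · (log n)^5 / 36.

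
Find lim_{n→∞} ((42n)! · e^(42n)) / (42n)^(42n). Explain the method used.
lim = ∞

Stirling: (42n)! ~ sqrt(2π·42n) · (42n/e)^(42n). Hence
  (42n)! · e^(42n) / (42n)^(42n) ~ sqrt(2π·42n) = sqrt(2π·42) · sqrt(n) → ∞.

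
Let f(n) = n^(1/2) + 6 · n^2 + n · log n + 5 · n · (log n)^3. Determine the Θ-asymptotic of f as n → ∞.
f(n) ∈ Θ(n^2)

Compare the terms by growth order. For large n, n^a · (log n)^b dominates n^a' · (log n)^b' iff a > a', or (a = a' and b > b'). Ranking the 4 terms shows the dominant one is 6 · n^2. Hence f(n) ∈ Θ(n^2).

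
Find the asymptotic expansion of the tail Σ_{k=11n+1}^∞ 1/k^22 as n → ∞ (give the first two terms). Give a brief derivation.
Σ_{k>11n} 1/k^22 = 1/(21 · (11n)^21) − 1/(2 · (11n)^22) + O(1/(11n)^23)

Compare to the integral: ∫_{11n}^∞ x^(−22) dx = [−x^(−21)/21]_{11n}^∞ = 1/((22−1)·(11n)^21). The Euler-Maclaurin correction adds −f(11n)/2 = −1/(2·(11n)^22). Euler-Maclaurin then gives
  Σ_{k>11n} 1/k^22 = ∫_{11n}^∞ dx/x^22 − 1/(2·(11n)^22) + O(1/(11n)^23).
(Equivalently this is ζ(22) − Σ_{k≤11n} 1/k^22.)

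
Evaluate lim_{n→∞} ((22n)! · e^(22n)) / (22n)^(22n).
lim = ∞

Stirling: (22n)! ~ sqrt(2π·22n) · (22n/e)^(22n). Hence
  (22n)! · e^(22n) / (22n)^(22n) ~ sqrt(2π·22n) = sqrt(2π·22) · sqrt(n) → ∞.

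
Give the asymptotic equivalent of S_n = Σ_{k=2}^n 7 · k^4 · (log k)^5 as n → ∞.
S_n ~ 7 · n^5 · (log n)^5 / 5

By integral comparison, S_n = ∫_1^n 7 · x^4 · (log x)^5 dx + O(n^4 · (log n)^5). For the integral, the leading term of ∫_1^n x^4 (log x)^5 dx is n^5/5 · (log n)^5 (by repeated integration by parts; each step lowers the log-exponent and produces a relatively O(1/log n) correction). Hence S_n ~ 7 · n^5 · (log n)^5 / 5.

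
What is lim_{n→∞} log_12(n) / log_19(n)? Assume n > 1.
lim = ln(19) / ln(12) = log_12(19)

Change of base: log_12(n) = ln n / ln 12 and log_19(n) = ln n / ln 19. The ratio is (ln n / ln 12) · (ln 19 / ln n) = ln 19 / ln 12, a constant independent of n. So the limit is ln 19 / ln 12 = log_12(19).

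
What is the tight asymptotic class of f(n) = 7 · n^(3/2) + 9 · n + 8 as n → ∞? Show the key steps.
f(n) ∈ Θ(n^(3/2))

Compare the terms by growth order. For large n, n^a · (log n)^b dominates n^a' · (log n)^b' iff a > a', or (a = a' and b > b'). Ranking the 3 terms shows the dominant one is 7 · n^(3/2). Hence f(n) ∈ Θ(n^(3/2)).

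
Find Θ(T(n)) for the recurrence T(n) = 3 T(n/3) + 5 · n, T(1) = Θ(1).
T(n) = Θ(n log n)

log_3 3 = 1, and f(n) = 5 · n = Θ(n^(log_3 3)). This is Case 2 of the master theorem: T(n) = Θ(f(n) · log n) = Θ(n log n).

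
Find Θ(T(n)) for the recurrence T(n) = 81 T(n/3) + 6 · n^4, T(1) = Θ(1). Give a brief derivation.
T(n) = Θ(n^4 log n)

log_3 81 = 4, and f(n) = 6 · n^4 = Θ(n^(log_3 81)). This is Case 2 of the master theorem: T(n) = Θ(f(n) · log n) = Θ(n^4 log n).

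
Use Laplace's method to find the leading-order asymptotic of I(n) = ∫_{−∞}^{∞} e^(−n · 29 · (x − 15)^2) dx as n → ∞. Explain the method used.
I(n) = sqrt(π/(29n))

Here φ(x) = 29 · (x − 15)^2 has its unique minimum at x* = 15 with φ(x*) = 0 and φ''(x*) = 58. Laplace's method gives
  I(n) ~ e^(−n φ(x*)) · sqrt(2π / (n · φ''(x*))) = sqrt(2π / (58n)) = sqrt(π/(29n)).
This is exact: substituting u = (x − 15)·sqrt(29n) gives I(n) = (1/sqrt(29n)) ∫_{−∞}^{∞} e^(−u^2) du = sqrt(π/(29n)).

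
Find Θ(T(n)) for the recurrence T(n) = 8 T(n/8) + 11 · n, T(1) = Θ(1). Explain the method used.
T(n) = Θ(n log n)

log_8 8 = 1, and f(n) = 11 · n = Θ(n^(log_8 8)). This is Case 2 of the master theorem: T(n) = Θ(f(n) · log n) = Θ(n log n).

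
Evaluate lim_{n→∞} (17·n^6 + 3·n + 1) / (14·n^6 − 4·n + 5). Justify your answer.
lim = 17/14

For large n the leading n^6 terms dominate both numerator and denominator. Dividing top and bottom by n^6, every other term tends to 0, leaving 17/14.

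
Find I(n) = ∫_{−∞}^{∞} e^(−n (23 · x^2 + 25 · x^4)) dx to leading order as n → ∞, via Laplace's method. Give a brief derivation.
I(n) ~ sqrt(π/(23n))

φ(x) = 23 · x^2 + 25 · x^4 has its unique global minimum at x* = 0 (since φ'(x) = 46x + 100x^3 = 0 only at x = 0 for real x with both coefficients positive, and φ → ∞ as |x| → ∞). At x* = 0, φ(0) = 0 and φ''(0) = 46. Laplace's method then gives
  I(n) ~ sqrt(2π / (n · φ''(0))) · e^(−n φ(0)) = sqrt(2π / (46n)) = sqrt(π/(23n)).
The 25 · x^4 term contributes only at subleading order (an O(1/n) relative correction).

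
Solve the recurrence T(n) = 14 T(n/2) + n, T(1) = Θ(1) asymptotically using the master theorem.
T(n) = Θ(n^(log_2 14))

Master theorem: compare f(n) = n to n^(log_2 14) where log_2 14 ≈ 3.807. Since 1 < log_2 14, we have f(n) = O(n^(log_2 14 − ε)) for some ε > 0 — Case 1. Hence T(n) = Θ(n^(log_2 14)).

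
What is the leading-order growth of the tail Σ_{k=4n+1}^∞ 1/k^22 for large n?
Σ_{k>4n} 1/k^22 ~ 1/(21 · (4n)^21)

Compare to the integral: ∫_{4n}^∞ x^(−22) dx = [−x^(−21)/21]_{4n}^∞ = 1/((22−1)·(4n)^21). Euler-Maclaurin then gives
  Σ_{k>4n} 1/k^22 = ∫_{4n}^∞ dx/x^22 − 1/(2·(4n)^22) + O(1/(4n)^23).
(Equivalently this is ζ(22) − Σ_{k≤4n} 1/k^22.)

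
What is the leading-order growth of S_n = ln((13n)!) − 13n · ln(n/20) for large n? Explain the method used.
S_n ~ 13n · (ln 260 − 1) + O(ln n)

Stirling: ln((13n)!) = 13n ln(13n) − 13n + O(ln n).
  S_n = 13n ln(13n) − 13n − 13n ln(n/20) + O(ln n)
      = 13n ln(13n) − 13n ln n + 13n ln 20 − 13n + O(ln n)
      = 13n ln 13 + 13n ln 20 − 13n + O(ln n)
      = 13n (ln 260 − 1) + O(ln n).
Numerically ln(260) − 1 ≈ 4.5607.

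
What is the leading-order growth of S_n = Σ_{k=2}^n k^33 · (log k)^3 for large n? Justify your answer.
S_n ~ n^34 · (log n)^3 / 34

By integral comparison, S_n = ∫_1^n x^33 · (log x)^3 dx + O(n^33 · (log n)^3). For the integral, the leading term of ∫_1^n x^33 (log x)^3 dx is n^34/34 · (log n)^3 (by repeated integration by parts; each step lowers the log-exponent and produces a relatively O(1/log n) correction). Hence S_n ~ n^34 · (log n)^3 / 34.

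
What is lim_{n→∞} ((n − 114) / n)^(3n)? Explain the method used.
lim = e^(−342)

Rewrite as (1 − 114/n)^(3n). By the standard limit (1 + x/n)^n → e^x, we have (1 − 114/n)^n → e^(−114), and raising to the 3rd power gives e^(−342).
More precisely, ln[(1 − 114/n)^(3n)] = 3n · ln(1 − 114/n) = 3n · (-114/n + O(1/n^2)) = -342 + O(1/n) → -342.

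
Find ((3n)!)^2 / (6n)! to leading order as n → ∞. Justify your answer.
((3n)!)^2/(6n)! ~ ((2π·3n)^(1/2) / sqrt(2)) · 2^(−2·3n)  →  0

Write N = 3n. Stirling: N! ~ sqrt(2π N)(N/e)^N and (2N)! ~ sqrt(2π·2N)·(2N/e)^(2N).
  (N!)^2/(2N)! ~ (2π N)^(2/2) (N/e)^(2N) / [sqrt(2π·2N) (2N/e)^(2N)]
     = (2π N)^(2/2) / sqrt(2π·2N) · (N/(2N))^(2N)
     = (2π N)^((2−1)/2) / sqrt(2) · 2^(−2N).
Since 2^2 > 1, the factor 2^(−2N) decays exponentially, so the ratio → 0. Substituting N = 3n gives the stated form.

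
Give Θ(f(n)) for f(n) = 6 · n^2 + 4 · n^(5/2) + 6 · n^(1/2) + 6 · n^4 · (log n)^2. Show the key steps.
f(n) ∈ Θ(n^4 · (log n)^2)

Compare the terms by growth order. For large n, n^a · (log n)^b dominates n^a' · (log n)^b' iff a > a', or (a = a' and b > b'). Ranking the 4 terms shows the dominant one is 6 · n^4 · (log n)^2. Hence f(n) ∈ Θ(n^4 · (log n)^2).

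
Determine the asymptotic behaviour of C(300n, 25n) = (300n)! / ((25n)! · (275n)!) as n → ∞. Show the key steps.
C(300n, 25n) ~ (8916100448256/285311670611)^(25n) · sqrt(6/(11π·25n))

Write N = 25n. Apply Stirling to each factorial:
  (12N)! ~ sqrt(2π·12N) · (12N/e)^(12N),
  N! ~ sqrt(2π N) · (N/e)^N,
  (11N)! ~ sqrt(2π·11N) · (11N/e)^(11N).
The exponential factors combine to (12N)^(12N) / (N^N · (11N)^(11N)) = 12^(12N)/11^(11N) = (12^12/11^11)^N = (8916100448256/285311670611)^N.
The square-root prefactors combine to sqrt(2π·12N) / (sqrt(2π N)·sqrt(2π·11N)) = sqrt(12 / (2π·11·N)) = sqrt(6/(11π·25n)).
Substituting N = 25n: C(300n, 25n) ~ (8916100448256/285311670611)^(25n) · sqrt(6/(11π·25n)).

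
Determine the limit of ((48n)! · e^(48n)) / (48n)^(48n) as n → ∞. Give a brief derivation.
lim = ∞

Stirling: (48n)! ~ sqrt(2π·48n) · (48n/e)^(48n). Hence
  (48n)! · e^(48n) / (48n)^(48n) ~ sqrt(2π·48n) = sqrt(2π·48) · sqrt(n) → ∞.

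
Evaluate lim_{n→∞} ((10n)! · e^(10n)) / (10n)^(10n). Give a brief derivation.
lim = ∞

Stirling: (10n)! ~ sqrt(2π·10n) · (10n/e)^(10n). Hence
  (10n)! · e^(10n) / (10n)^(10n) ~ sqrt(2π·10n) = sqrt(2π·10) · sqrt(n) → ∞.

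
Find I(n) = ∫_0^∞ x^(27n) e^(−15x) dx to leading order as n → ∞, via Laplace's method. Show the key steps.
I(n) ~ (sqrt(2π·27n) / 15) · (27n/(15e))^(27n)

Write the integrand as exp(27n ln x − 15x) and set f(x) = 27n ln x − 15x. Then f'(x) = 27n/x − 15 = 0 at x* = 27n/15, and f''(x*) = −27n/x*^2 = −15^2/(27n). Laplace's method (interior maximum) gives
  I(n) ~ e^(f(x*)) · sqrt(2π / |f''(x*)|)
        = exp(27n ln(27n/15) − 27n) · sqrt(2π · 27n / 15^2)
        = (27n/15)^(27n) e^(−27n) · sqrt(2π·27n) / 15
        = (sqrt(2π·27n) / 15) · (27n/(15e))^(27n).
This matches Γ(27n+1)/15^(27n+1) with Stirling applied to Γ.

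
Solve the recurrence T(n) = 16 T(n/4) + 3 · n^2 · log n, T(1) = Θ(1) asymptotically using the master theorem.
T(n) = Θ(n^2 · (log n)^2)

Here log_4 16 = 2 and f(n) = 3 · n^2 · log n = Θ(n^(log_4 16) · (log n)^1). This is the extended Case 2 of the master theorem (f matches the critical exponent up to log factors), giving T(n) = Θ(n^(log_4 16) · (log n)^(1+1)) = Θ(n^2 · (log n)^2).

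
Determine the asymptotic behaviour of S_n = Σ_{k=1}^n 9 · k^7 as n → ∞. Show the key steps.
S_n ~ 9 · n^8 / 8

By integral comparison (Euler-Maclaurin), Σ_{k=1}^n 9 · k^7 = 9 · ∫_0^n x^7 dx + O(n^7) = 9 · n^8/8 + O(n^7). (Equivalently, Faulhaber's formula gives the same leading term.)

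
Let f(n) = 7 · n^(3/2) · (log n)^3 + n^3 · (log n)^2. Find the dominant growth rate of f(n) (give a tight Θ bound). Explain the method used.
f(n) ∈ Θ(n^3 · (log n)^2)

Compare the terms by growth order. For large n, n^a · (log n)^b dominates n^a' · (log n)^b' iff a > a', or (a = a' and b > b'). Ranking the 2 terms shows the dominant one is n^3 · (log n)^2. Hence f(n) ∈ Θ(n^3 · (log n)^2).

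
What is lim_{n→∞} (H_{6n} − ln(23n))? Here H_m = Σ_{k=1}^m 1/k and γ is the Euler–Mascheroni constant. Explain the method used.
lim = ln(6/23) + γ

By Euler-Maclaurin, H_m = ln m + γ + O(1/m). So
  H_{6n} − ln(23n) = ln(6n) + γ − ln(23n) + O(1/n)
                       = ln(6/23) + γ + O(1/n).
Hence the limit is ln(6/23) + γ.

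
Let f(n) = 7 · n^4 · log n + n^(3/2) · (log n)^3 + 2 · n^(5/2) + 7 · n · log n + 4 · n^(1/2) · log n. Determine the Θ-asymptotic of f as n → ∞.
f(n) ∈ Θ(n^4 · log n)

Compare the terms by growth order. For large n, n^a · (log n)^b dominates n^a' · (log n)^b' iff a > a', or (a = a' and b > b'). Ranking the 5 terms shows the dominant one is 7 · n^4 · log n. Hence f(n) ∈ Θ(n^4 · log n).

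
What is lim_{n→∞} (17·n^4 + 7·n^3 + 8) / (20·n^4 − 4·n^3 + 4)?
lim = 17/20

For large n the leading n^4 terms dominate both numerator and denominator. Dividing top and bottom by n^4, every other term tends to 0, leaving 17/20.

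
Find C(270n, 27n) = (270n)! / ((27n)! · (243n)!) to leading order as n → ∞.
C(270n, 27n) ~ (10000000000/387420489)^(27n) · sqrt(5/(9π·27n))

Write N = 27n. Apply Stirling to each factorial:
  (10N)! ~ sqrt(2π·10N) · (10N/e)^(10N),
  N! ~ sqrt(2π N) · (N/e)^N,
  (9N)! ~ sqrt(2π·9N) · (9N/e)^(9N).
The exponential factors combine to (10N)^(10N) / (N^N · (9N)^(9N)) = 10^(10N)/9^(9N) = (10^10/9^9)^N = (10000000000/387420489)^N.
The square-root prefactors combine to sqrt(2π·10N) / (sqrt(2π N)·sqrt(2π·9N)) = sqrt(10 / (2π·9·N)) = sqrt(5/(9π·27n)).
Substituting N = 27n: C(270n, 27n) ~ (10000000000/387420489)^(27n) · sqrt(5/(9π·27n)).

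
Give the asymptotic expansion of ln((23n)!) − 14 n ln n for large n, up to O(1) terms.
ln((23n)!) − 14 n ln n = 9 n ln n + 23(ln 23 − 1) n + (1/2) ln(2π·23n) + O(1/n)

Stirling: ln((23n)!) = 23n ln(23n) − 23n + (1/2) ln(2π·23n) + O(1/n).
Expand 23n ln(23n) = 23n (ln n + ln 23) = 23n ln n + 23n ln 23.
Subtract 14n ln n: leading term is (23 − 14) n ln n = 9 n ln n. The next term is 23n ln 23 − 23n = 23(ln 23 − 1) n. Then the (1/2) ln(2π·23n) correction.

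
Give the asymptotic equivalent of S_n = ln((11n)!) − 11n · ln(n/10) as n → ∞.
S_n ~ 11n · (ln 110 − 1) + O(ln n)

Stirling: ln((11n)!) = 11n ln(11n) − 11n + O(ln n).
  S_n = 11n ln(11n) − 11n − 11n ln(n/10) + O(ln n)
      = 11n ln(11n) − 11n ln n + 11n ln 10 − 11n + O(ln n)
      = 11n ln 11 + 11n ln 10 − 11n + O(ln n)
      = 11n (ln 110 − 1) + O(ln n).
Numerically ln(110) − 1 ≈ 3.7005.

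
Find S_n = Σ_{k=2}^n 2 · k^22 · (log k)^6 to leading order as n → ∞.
S_n ~ 2 · n^23 · (log n)^6 / 23

By integral comparison, S_n = ∫_1^n 2 · x^22 · (log x)^6 dx + O(n^22 · (log n)^6). For the integral, the leading term of ∫_1^n x^22 (log x)^6 dx is n^23/23 · (log n)^6 (by repeated integration by parts; each step lowers the log-exponent and produces a relatively O(1/log n) correction). Hence S_n ~ 2 · n^23 · (log n)^6 / 23.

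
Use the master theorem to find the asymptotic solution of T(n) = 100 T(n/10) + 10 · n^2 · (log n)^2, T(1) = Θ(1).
T(n) = Θ(n^2 · (log n)^3)

Here log_10 100 = 2 and f(n) = 10 · n^2 · (log n)^2 = Θ(n^(log_10 100) · (log n)^2). This is the extended Case 2 of the master theorem (f matches the critical exponent up to log factors), giving T(n) = Θ(n^(log_10 100) · (log n)^(2+1)) = Θ(n^2 · (log n)^3).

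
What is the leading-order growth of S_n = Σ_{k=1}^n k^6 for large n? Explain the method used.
S_n ~ n^7 / 7

By integral comparison (Euler-Maclaurin), Σ_{k=1}^n k^6 = ∫_0^n x^6 dx + O(n^6) = n^7/7 + O(n^6). (Equivalently, Faulhaber's formula gives the same leading term.)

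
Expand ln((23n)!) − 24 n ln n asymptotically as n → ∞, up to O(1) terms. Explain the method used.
ln((23n)!) − 24 n ln n = −n ln n + 23(ln 23 − 1) n + (1/2) ln(2π·23n) + O(1/n)

Stirling: ln((23n)!) = 23n ln(23n) − 23n + (1/2) ln(2π·23n) + O(1/n).
Expand 23n ln(23n) = 23n (ln n + ln 23) = 23n ln n + 23n ln 23.
Subtract 24n ln n: leading term is (23 − 24) n ln n = −n ln n. The next term is 23n ln 23 − 23n = 23(ln 23 − 1) n. Then the (1/2) ln(2π·23n) correction.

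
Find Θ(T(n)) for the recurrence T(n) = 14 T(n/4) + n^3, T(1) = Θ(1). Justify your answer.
T(n) = Θ(n^3)

log_4 14 ≈ 1.904. f(n) = n^3 dominates n^(log_4 14) since 3 > 1.904, and the regularity condition a·f(n/b) = 14·(n/4)^3 = (14/64)·n^3 ≤ c·f(n) holds with c = 14/64 ≈ 0.219 < 1. So this is Case 3: T(n) = Θ(f(n)) = Θ(n^3).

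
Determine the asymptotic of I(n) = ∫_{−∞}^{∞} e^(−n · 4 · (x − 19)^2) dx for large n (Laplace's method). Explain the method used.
I(n) = sqrt(π/(4n))

Here φ(x) = 4 · (x − 19)^2 has its unique minimum at x* = 19 with φ(x*) = 0 and φ''(x*) = 8. Laplace's method gives
  I(n) ~ e^(−n φ(x*)) · sqrt(2π / (n · φ''(x*))) = sqrt(2π / (8n)) = sqrt(π/(4n)).
This is exact: substituting u = (x − 19)·sqrt(4n) gives I(n) = (1/sqrt(4n)) ∫_{−∞}^{∞} e^(−u^2) du = sqrt(π/(4n)).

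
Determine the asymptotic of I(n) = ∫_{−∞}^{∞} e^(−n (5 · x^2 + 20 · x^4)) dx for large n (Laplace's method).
I(n) ~ sqrt(π/(5n))

φ(x) = 5 · x^2 + 20 · x^4 has its unique global minimum at x* = 0 (since φ'(x) = 10x + 80x^3 = 0 only at x = 0 for real x with both coefficients positive, and φ → ∞ as |x| → ∞). At x* = 0, φ(0) = 0 and φ''(0) = 10. Laplace's method then gives
  I(n) ~ sqrt(2π / (n · φ''(0))) · e^(−n φ(0)) = sqrt(2π / (10n)) = sqrt(π/(5n)).
The 20 · x^4 term contributes only at subleading order (an O(1/n) relative correction).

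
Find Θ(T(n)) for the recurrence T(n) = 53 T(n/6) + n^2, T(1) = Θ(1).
T(n) = Θ(n^(log_6 53))

Master theorem: compare f(n) = n^2 to n^(log_6 53) where log_6 53 ≈ 2.216. Since 2 < log_6 53, we have f(n) = O(n^(log_6 53 − ε)) for some ε > 0 — Case 1. Hence T(n) = Θ(n^(log_6 53)).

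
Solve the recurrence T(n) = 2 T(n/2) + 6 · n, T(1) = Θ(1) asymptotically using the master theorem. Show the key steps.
T(n) = Θ(n log n)

log_2 2 = 1, and f(n) = 6 · n = Θ(n^(log_2 2)). This is Case 2 of the master theorem: T(n) = Θ(f(n) · log n) = Θ(n log n).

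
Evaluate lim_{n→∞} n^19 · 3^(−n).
lim = 0

Exponentials with base > 1 dominate every fixed polynomial: for any fixed c, n^c / 3^n → 0 as n → ∞ (e.g. by the ratio test, or by writing 3^n = e^(n ln 3) and noting e^(n ln 3) / n^c → ∞). Hence n^19 · 3^(−n) = n^19 / 3^n → 0.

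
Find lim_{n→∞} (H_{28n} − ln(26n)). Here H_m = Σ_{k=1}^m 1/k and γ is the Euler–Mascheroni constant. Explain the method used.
lim = ln(14/13) + γ

By Euler-Maclaurin, H_m = ln m + γ + O(1/m). So
  H_{28n} − ln(26n) = ln(28n) + γ − ln(26n) + O(1/n)
                       = ln(28/26) + γ + O(1/n).
Hence the limit is ln(28/26) + γ (= ln(14/13)).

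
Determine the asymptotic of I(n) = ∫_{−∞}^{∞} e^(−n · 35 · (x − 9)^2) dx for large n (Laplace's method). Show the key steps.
I(n) = sqrt(π/(35n))

Here φ(x) = 35 · (x − 9)^2 has its unique minimum at x* = 9 with φ(x*) = 0 and φ''(x*) = 70. Laplace's method gives
  I(n) ~ e^(−n φ(x*)) · sqrt(2π / (n · φ''(x*))) = sqrt(2π / (70n)) = sqrt(π/(35n)).
This is exact: substituting u = (x − 9)·sqrt(35n) gives I(n) = (1/sqrt(35n)) ∫_{−∞}^{∞} e^(−u^2) du = sqrt(π/(35n)).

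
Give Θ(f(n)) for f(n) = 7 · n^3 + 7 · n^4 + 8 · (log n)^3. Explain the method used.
f(n) ∈ Θ(n^4)

Compare the terms by growth order. For large n, n^a · (log n)^b dominates n^a' · (log n)^b' iff a > a', or (a = a' and b > b'). Ranking the 3 terms shows the dominant one is 7 · n^4. Hence f(n) ∈ Θ(n^4).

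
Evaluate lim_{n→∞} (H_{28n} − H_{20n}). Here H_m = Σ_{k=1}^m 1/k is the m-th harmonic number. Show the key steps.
lim = ln(28/20) = ln(7/5)

Euler-Maclaurin gives H_m = ln m + γ + 1/(2m) + O(1/m^2). The γ and O(1/m) terms cancel in the difference:
  H_{28n} − H_{20n} = ln(28n) − ln(20n) + O(1/n) = ln(28/20) + O(1/n).
Hence the limit is ln(28/20) = ln(7/5).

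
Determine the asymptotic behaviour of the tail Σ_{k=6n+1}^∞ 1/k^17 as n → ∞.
Σ_{k>6n} 1/k^17 ~ 1/(16 · (6n)^16)

Compare to the integral: ∫_{6n}^∞ x^(−17) dx = [−x^(−16)/16]_{6n}^∞ = 1/((17−1)·(6n)^16). Euler-Maclaurin then gives
  Σ_{k>6n} 1/k^17 = ∫_{6n}^∞ dx/x^17 − 1/(2·(6n)^17) + O(1/(6n)^18).
(Equivalently this is ζ(17) − Σ_{k≤6n} 1/k^17.)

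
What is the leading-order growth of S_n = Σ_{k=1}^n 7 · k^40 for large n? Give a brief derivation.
S_n ~ 7 · n^41 / 41

By integral comparison (Euler-Maclaurin), Σ_{k=1}^n 7 · k^40 = 7 · ∫_0^n x^40 dx + O(n^40) = 7 · n^41/41 + O(n^40). (Equivalently, Faulhaber's formula gives the same leading term.)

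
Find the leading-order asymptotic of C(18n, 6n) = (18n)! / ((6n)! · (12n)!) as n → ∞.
C(18n, 6n) ~ (27/4)^(6n) · sqrt(3/(4π·6n))

Write N = 6n. Apply Stirling to each factorial:
  (3N)! ~ sqrt(2π·3N) · (3N/e)^(3N),
  N! ~ sqrt(2π N) · (N/e)^N,
  (2N)! ~ sqrt(2π·2N) · (2N/e)^(2N).
The exponential factors combine to (3N)^(3N) / (N^N · (2N)^(2N)) = 3^(3N)/2^(2N) = (3^3/2^2)^N = (27/4)^N.
The square-root prefactors combine to sqrt(2π·3N) / (sqrt(2π N)·sqrt(2π·2N)) = sqrt(3 / (2π·2·N)) = sqrt(3/(4π·6n)).
Substituting N = 6n: C(18n, 6n) ~ (27/4)^(6n) · sqrt(3/(4π·6n)).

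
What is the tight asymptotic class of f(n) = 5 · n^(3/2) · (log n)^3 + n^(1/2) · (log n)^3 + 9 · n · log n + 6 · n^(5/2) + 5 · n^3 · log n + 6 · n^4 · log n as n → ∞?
f(n) ∈ Θ(n^4 · log n)

Compare the terms by growth order. For large n, n^a · (log n)^b dominates n^a' · (log n)^b' iff a > a', or (a = a' and b > b'). Ranking the 6 terms shows the dominant one is 6 · n^4 · log n. Hence f(n) ∈ Θ(n^4 · log n).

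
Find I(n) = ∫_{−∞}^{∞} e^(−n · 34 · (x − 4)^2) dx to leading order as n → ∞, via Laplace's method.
I(n) = sqrt(π/(34n))

Here φ(x) = 34 · (x − 4)^2 has its unique minimum at x* = 4 with φ(x*) = 0 and φ''(x*) = 68. Laplace's method gives
  I(n) ~ e^(−n φ(x*)) · sqrt(2π / (n · φ''(x*))) = sqrt(2π / (68n)) = sqrt(π/(34n)).
This is exact: substituting u = (x − 4)·sqrt(34n) gives I(n) = (1/sqrt(34n)) ∫_{−∞}^{∞} e^(−u^2) du = sqrt(π/(34n)).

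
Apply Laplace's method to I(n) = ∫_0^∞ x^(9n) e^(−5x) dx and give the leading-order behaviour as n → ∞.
I(n) ~ (sqrt(2π·9n) / 5) · (9n/(5e))^(9n)

Write the integrand as exp(9n ln x − 5x) and set f(x) = 9n ln x − 5x. Then f'(x) = 9n/x − 5 = 0 at x* = 9n/5, and f''(x*) = −9n/x*^2 = −5^2/(9n). Laplace's method (interior maximum) gives
  I(n) ~ e^(f(x*)) · sqrt(2π / |f''(x*)|)
        = exp(9n ln(9n/5) − 9n) · sqrt(2π · 9n / 5^2)
        = (9n/5)^(9n) e^(−9n) · sqrt(2π·9n) / 5
        = (sqrt(2π·9n) / 5) · (9n/(5e))^(9n).
This matches Γ(9n+1)/5^(9n+1) with Stirling applied to Γ.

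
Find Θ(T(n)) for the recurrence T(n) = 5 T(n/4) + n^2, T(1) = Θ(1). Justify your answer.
T(n) = Θ(n^2)

log_4 5 ≈ 1.161. f(n) = n^2 dominates n^(log_4 5) since 2 > 1.161, and the regularity condition a·f(n/b) = 5·(n/4)^2 = (5/16)·n^2 ≤ c·f(n) holds with c = 5/16 ≈ 0.312 < 1. So this is Case 3: T(n) = Θ(f(n)) = Θ(n^2).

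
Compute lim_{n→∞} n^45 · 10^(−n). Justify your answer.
lim = 0

Exponentials with base > 1 dominate every fixed polynomial: for any fixed c, n^c / 10^n → 0 as n → ∞ (e.g. by the ratio test, or by writing 10^n = e^(n ln 10) and noting e^(n ln 10) / n^c → ∞). Hence n^45 · 10^(−n) = n^45 / 10^n → 0.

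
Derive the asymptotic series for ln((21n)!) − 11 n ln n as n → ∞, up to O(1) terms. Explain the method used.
ln((21n)!) − 11 n ln n = 10 n ln n + 21(ln 21 − 1) n + (1/2) ln(2π·21n) + O(1/n)

Stirling: ln((21n)!) = 21n ln(21n) − 21n + (1/2) ln(2π·21n) + O(1/n).
Expand 21n ln(21n) = 21n (ln n + ln 21) = 21n ln n + 21n ln 21.
Subtract 11n ln n: leading term is (21 − 11) n ln n = 10 n ln n. The next term is 21n ln 21 − 21n = 21(ln 21 − 1) n. Then the (1/2) ln(2π·21n) correction.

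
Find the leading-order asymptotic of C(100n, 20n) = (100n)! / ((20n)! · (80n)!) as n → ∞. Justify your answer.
C(100n, 20n) ~ (3125/256)^(20n) · sqrt(5/(8π·20n))

Write N = 20n. Apply Stirling to each factorial:
  (5N)! ~ sqrt(2π·5N) · (5N/e)^(5N),
  N! ~ sqrt(2π N) · (N/e)^N,
  (4N)! ~ sqrt(2π·4N) · (4N/e)^(4N).
The exponential factors combine to (5N)^(5N) / (N^N · (4N)^(4N)) = 5^(5N)/4^(4N) = (5^5/4^4)^N = (3125/256)^N.
The square-root prefactors combine to sqrt(2π·5N) / (sqrt(2π N)·sqrt(2π·4N)) = sqrt(5 / (2π·4·N)) = sqrt(5/(8π·20n)).
Substituting N = 20n: C(100n, 20n) ~ (3125/256)^(20n) · sqrt(5/(8π·20n)).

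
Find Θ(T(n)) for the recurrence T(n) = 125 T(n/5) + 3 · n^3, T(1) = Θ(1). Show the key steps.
T(n) = Θ(n^3 log n)

log_5 125 = 3, and f(n) = 3 · n^3 = Θ(n^(log_5 125)). This is Case 2 of the master theorem: T(n) = Θ(f(n) · log n) = Θ(n^3 log n).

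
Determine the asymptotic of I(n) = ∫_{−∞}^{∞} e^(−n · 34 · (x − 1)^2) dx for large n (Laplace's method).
I(n) = sqrt(π/(34n))

Here φ(x) = 34 · (x − 1)^2 has its unique minimum at x* = 1 with φ(x*) = 0 and φ''(x*) = 68. Laplace's method gives
  I(n) ~ e^(−n φ(x*)) · sqrt(2π / (n · φ''(x*))) = sqrt(2π / (68n)) = sqrt(π/(34n)).
This is exact: substituting u = (x − 1)·sqrt(34n) gives I(n) = (1/sqrt(34n)) ∫_{−∞}^{∞} e^(−u^2) du = sqrt(π/(34n)).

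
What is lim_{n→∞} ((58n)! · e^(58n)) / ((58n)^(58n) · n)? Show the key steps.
lim = 0

Stirling: (58n)! ~ sqrt(2π·58n) · (58n/e)^(58n). Hence
  (58n)! · e^(58n) / (58n)^(58n) ~ sqrt(2π·58n).
Dividing by n: sqrt(2π·58n) / n = sqrt(2π·58) · n^((1−2)/2), so the expression behaves like sqrt(2π·58) · n^((1−2)/2) → 0.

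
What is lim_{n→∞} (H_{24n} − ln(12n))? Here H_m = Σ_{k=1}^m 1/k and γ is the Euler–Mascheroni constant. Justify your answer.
lim = ln 2 + γ

By Euler-Maclaurin, H_m = ln m + γ + O(1/m). So
  H_{24n} − ln(12n) = ln(24n) + γ − ln(12n) + O(1/n)
                       = ln(24/12) + γ + O(1/n).
Hence the limit is ln(24/12) + γ (= ln 2).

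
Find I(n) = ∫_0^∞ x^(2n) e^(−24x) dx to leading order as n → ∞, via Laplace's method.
I(n) ~ (sqrt(2π·2n) / 24) · (2n/(24e))^(2n)

Write the integrand as exp(2n ln x − 24x) and set f(x) = 2n ln x − 24x. Then f'(x) = 2n/x − 24 = 0 at x* = 2n/24, and f''(x*) = −2n/x*^2 = −24^2/(2n). Laplace's method (interior maximum) gives
  I(n) ~ e^(f(x*)) · sqrt(2π / |f''(x*)|)
        = exp(2n ln(2n/24) − 2n) · sqrt(2π · 2n / 24^2)
        = (2n/24)^(2n) e^(−2n) · sqrt(2π·2n) / 24
        = (sqrt(2π·2n) / 24) · (2n/(24e))^(2n).
This matches Γ(2n+1)/24^(2n+1) with Stirling applied to Γ.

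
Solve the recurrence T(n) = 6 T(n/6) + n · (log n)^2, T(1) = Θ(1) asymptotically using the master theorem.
T(n) = Θ(n · (log n)^3)

Here log_6 6 = 1 and f(n) = n · (log n)^2 = Θ(n^(log_6 6) · (log n)^2). This is the extended Case 2 of the master theorem (f matches the critical exponent up to log factors), giving T(n) = Θ(n^(log_6 6) · (log n)^(2+1)) = Θ(n · (log n)^3).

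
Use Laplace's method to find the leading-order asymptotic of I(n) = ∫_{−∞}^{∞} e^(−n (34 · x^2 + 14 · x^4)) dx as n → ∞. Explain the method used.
I(n) ~ sqrt(π/(34n))

φ(x) = 34 · x^2 + 14 · x^4 has its unique global minimum at x* = 0 (since φ'(x) = 68x + 56x^3 = 0 only at x = 0 for real x with both coefficients positive, and φ → ∞ as |x| → ∞). At x* = 0, φ(0) = 0 and φ''(0) = 68. Laplace's method then gives
  I(n) ~ sqrt(2π / (n · φ''(0))) · e^(−n φ(0)) = sqrt(2π / (68n)) = sqrt(π/(34n)).
The 14 · x^4 term contributes only at subleading order (an O(1/n) relative correction).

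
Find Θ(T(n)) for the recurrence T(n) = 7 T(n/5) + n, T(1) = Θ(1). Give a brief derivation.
T(n) = Θ(n^(log_5 7))

Master theorem: compare f(n) = n to n^(log_5 7) where log_5 7 ≈ 1.209. Since 1 < log_5 7, we have f(n) = O(n^(log_5 7 − ε)) for some ε > 0 — Case 1. Hence T(n) = Θ(n^(log_5 7)).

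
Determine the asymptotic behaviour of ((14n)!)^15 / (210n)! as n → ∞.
((14n)!)^15/(210n)! ~ ((2π·14n)^(14/2) / sqrt(15)) · 15^(−15·14n)  →  0

Write N = 14n. Stirling: N! ~ sqrt(2π N)(N/e)^N and (15N)! ~ sqrt(2π·15N)·(15N/e)^(15N).
  (N!)^15/(15N)! ~ (2π N)^(15/2) (N/e)^(15N) / [sqrt(2π·15N) (15N/e)^(15N)]
     = (2π N)^(15/2) / sqrt(2π·15N) · (N/(15N))^(15N)
     = (2π N)^((15−1)/2) / sqrt(15) · 15^(−15N).
Since 15^15 > 1, the factor 15^(−15N) decays exponentially, so the ratio → 0. Substituting N = 14n gives the stated form.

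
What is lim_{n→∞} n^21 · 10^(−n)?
lim = 0

Exponentials with base > 1 dominate every fixed polynomial: for any fixed c, n^c / 10^n → 0 as n → ∞ (e.g. by the ratio test, or by writing 10^n = e^(n ln 10) and noting e^(n ln 10) / n^c → ∞). Hence n^21 · 10^(−n) = n^21 / 10^n → 0.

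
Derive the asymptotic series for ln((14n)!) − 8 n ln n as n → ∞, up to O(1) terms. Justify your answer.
ln((14n)!) − 8 n ln n = 6 n ln n + 14(ln 14 − 1) n + (1/2) ln(2π·14n) + O(1/n)

Stirling: ln((14n)!) = 14n ln(14n) − 14n + (1/2) ln(2π·14n) + O(1/n).
Expand 14n ln(14n) = 14n (ln n + ln 14) = 14n ln n + 14n ln 14.
Subtract 8n ln n: leading term is (14 − 8) n ln n = 6 n ln n. The next term is 14n ln 14 − 14n = 14(ln 14 − 1) n. Then the (1/2) ln(2π·14n) correction.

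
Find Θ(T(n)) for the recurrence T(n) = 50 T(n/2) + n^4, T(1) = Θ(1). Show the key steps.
T(n) = Θ(n^(log_2 50))

Master theorem: compare f(n) = n^4 to n^(log_2 50) where log_2 50 ≈ 5.644. Since 4 < log_2 50, we have f(n) = O(n^(log_2 50 − ε)) for some ε > 0 — Case 1. Hence T(n) = Θ(n^(log_2 50)).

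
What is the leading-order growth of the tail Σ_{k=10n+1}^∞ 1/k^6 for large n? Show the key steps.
Σ_{k>10n} 1/k^6 ~ 1/(5 · (10n)^5)

Compare to the integral: ∫_{10n}^∞ x^(−6) dx = [−x^(−5)/5]_{10n}^∞ = 1/((6−1)·(10n)^5). Euler-Maclaurin then gives
  Σ_{k>10n} 1/k^6 = ∫_{10n}^∞ dx/x^6 − 1/(2·(10n)^6) + O(1/(10n)^7).
(Equivalently this is ζ(6) − Σ_{k≤10n} 1/k^6.)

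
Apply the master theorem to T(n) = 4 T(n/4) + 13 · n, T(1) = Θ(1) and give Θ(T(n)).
T(n) = Θ(n log n)

log_4 4 = 1, and f(n) = 13 · n = Θ(n^(log_4 4)). This is Case 2 of the master theorem: T(n) = Θ(f(n) · log n) = Θ(n log n).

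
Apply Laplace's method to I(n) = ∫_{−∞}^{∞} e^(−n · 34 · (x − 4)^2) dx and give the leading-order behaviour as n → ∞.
I(n) = sqrt(π/(34n))

Here φ(x) = 34 · (x − 4)^2 has its unique minimum at x* = 4 with φ(x*) = 0 and φ''(x*) = 68. Laplace's method gives
  I(n) ~ e^(−n φ(x*)) · sqrt(2π / (n · φ''(x*))) = sqrt(2π / (68n)) = sqrt(π/(34n)).
This is exact: substituting u = (x − 4)·sqrt(34n) gives I(n) = (1/sqrt(34n)) ∫_{−∞}^{∞} e^(−u^2) du = sqrt(π/(34n)).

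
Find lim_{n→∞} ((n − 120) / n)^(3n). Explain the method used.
lim = e^(−360)

Rewrite as (1 − 120/n)^(3n). By the standard limit (1 + x/n)^n → e^x, we have (1 − 120/n)^n → e^(−120), and raising to the 3rd power gives e^(−360).
More precisely, ln[(1 − 120/n)^(3n)] = 3n · ln(1 − 120/n) = 3n · (-120/n + O(1/n^2)) = -360 + O(1/n) → -360.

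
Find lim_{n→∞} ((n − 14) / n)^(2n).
lim = e^(−28)

Rewrite as (1 − 14/n)^(2n). By the standard limit (1 + x/n)^n → e^x, we have (1 − 14/n)^n → e^(−14), and raising to the 2nd power gives e^(−28).
More precisely, ln[(1 − 14/n)^(2n)] = 2n · ln(1 − 14/n) = 2n · (-14/n + O(1/n^2)) = -28 + O(1/n) → -28.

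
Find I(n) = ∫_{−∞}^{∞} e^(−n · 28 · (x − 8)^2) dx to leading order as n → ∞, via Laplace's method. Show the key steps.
I(n) = sqrt(π/(28n))

Here φ(x) = 28 · (x − 8)^2 has its unique minimum at x* = 8 with φ(x*) = 0 and φ''(x*) = 56. Laplace's method gives
  I(n) ~ e^(−n φ(x*)) · sqrt(2π / (n · φ''(x*))) = sqrt(2π / (56n)) = sqrt(π/(28n)).
This is exact: substituting u = (x − 8)·sqrt(28n) gives I(n) = (1/sqrt(28n)) ∫_{−∞}^{∞} e^(−u^2) du = sqrt(π/(28n)).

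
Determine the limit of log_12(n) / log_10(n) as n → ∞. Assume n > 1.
lim = ln(10) / ln(12) = log_12(10)

Change of base: log_12(n) = ln n / ln 12 and log_10(n) = ln n / ln 10. The ratio is (ln n / ln 12) · (ln 10 / ln n) = ln 10 / ln 12, a constant independent of n. So the limit is ln 10 / ln 12 = log_12(10).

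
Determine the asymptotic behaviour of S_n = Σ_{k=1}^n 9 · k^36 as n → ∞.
S_n ~ 9 · n^37 / 37

By integral comparison (Euler-Maclaurin), Σ_{k=1}^n 9 · k^36 = 9 · ∫_0^n x^36 dx + O(n^36) = 9 · n^37/37 + O(n^36). (Equivalently, Faulhaber's formula gives the same leading term.)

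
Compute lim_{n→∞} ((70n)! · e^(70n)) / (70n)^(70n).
lim = ∞

Stirling: (70n)! ~ sqrt(2π·70n) · (70n/e)^(70n). Hence
  (70n)! · e^(70n) / (70n)^(70n) ~ sqrt(2π·70n) = sqrt(2π·70) · sqrt(n) → ∞.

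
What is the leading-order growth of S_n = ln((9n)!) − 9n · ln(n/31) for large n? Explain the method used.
S_n ~ 9n · (ln 279 − 1) + O(ln n)

Stirling: ln((9n)!) = 9n ln(9n) − 9n + O(ln n).
  S_n = 9n ln(9n) − 9n − 9n ln(n/31) + O(ln n)
      = 9n ln(9n) − 9n ln n + 9n ln 31 − 9n + O(ln n)
      = 9n ln 9 + 9n ln 31 − 9n + O(ln n)
      = 9n (ln 279 − 1) + O(ln n).
Numerically ln(279) − 1 ≈ 4.6312.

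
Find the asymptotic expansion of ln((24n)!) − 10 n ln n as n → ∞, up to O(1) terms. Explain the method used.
ln((24n)!) − 10 n ln n = 14 n ln n + 24(ln 24 − 1) n + (1/2) ln(2π·24n) + O(1/n)

Stirling: ln((24n)!) = 24n ln(24n) − 24n + (1/2) ln(2π·24n) + O(1/n).
Expand 24n ln(24n) = 24n (ln n + ln 24) = 24n ln n + 24n ln 24.
Subtract 10n ln n: leading term is (24 − 10) n ln n = 14 n ln n. The next term is 24n ln 24 − 24n = 24(ln 24 − 1) n. Then the (1/2) ln(2π·24n) correction.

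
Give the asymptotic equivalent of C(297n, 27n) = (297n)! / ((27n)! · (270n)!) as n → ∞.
C(297n, 27n) ~ (285311670611/10000000000)^(27n) · sqrt(11/(20π·27n))

Write N = 27n. Apply Stirling to each factorial:
  (11N)! ~ sqrt(2π·11N) · (11N/e)^(11N),
  N! ~ sqrt(2π N) · (N/e)^N,
  (10N)! ~ sqrt(2π·10N) · (10N/e)^(10N).
The exponential factors combine to (11N)^(11N) / (N^N · (10N)^(10N)) = 11^(11N)/10^(10N) = (11^11/10^10)^N = (285311670611/10000000000)^N.
The square-root prefactors combine to sqrt(2π·11N) / (sqrt(2π N)·sqrt(2π·10N)) = sqrt(11 / (2π·10·N)) = sqrt(11/(20π·27n)).
Substituting N = 27n: C(297n, 27n) ~ (285311670611/10000000000)^(27n) · sqrt(11/(20π·27n)).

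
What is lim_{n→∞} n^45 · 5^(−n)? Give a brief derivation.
lim = 0

Exponentials with base > 1 dominate every fixed polynomial: for any fixed c, n^c / 5^n → 0 as n → ∞ (e.g. by the ratio test, or by writing 5^n = e^(n ln 5) and noting e^(n ln 5) / n^c → ∞). Hence n^45 · 5^(−n) = n^45 / 5^n → 0.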